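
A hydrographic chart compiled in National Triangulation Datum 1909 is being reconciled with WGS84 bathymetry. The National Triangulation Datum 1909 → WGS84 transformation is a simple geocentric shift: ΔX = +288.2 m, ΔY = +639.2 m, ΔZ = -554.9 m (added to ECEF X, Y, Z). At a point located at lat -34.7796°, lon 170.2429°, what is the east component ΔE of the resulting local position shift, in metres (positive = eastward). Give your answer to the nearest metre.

At φ = -34.7796°, λ = 170.2429°: sin φ = -0.570421, cos φ = 0.821352, sin λ = 0.169472, cos λ = -0.985535.
ΔE = −sin λ·ΔX + cos λ·ΔY = −(0.169472)·(288.2) + (-0.985535)·(639.2) = -678.80 m.

ΔE = -679 m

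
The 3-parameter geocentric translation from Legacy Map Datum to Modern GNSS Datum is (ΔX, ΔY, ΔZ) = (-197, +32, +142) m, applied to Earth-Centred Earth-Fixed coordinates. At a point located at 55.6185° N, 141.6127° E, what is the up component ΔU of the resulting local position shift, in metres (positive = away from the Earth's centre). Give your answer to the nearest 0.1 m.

At φ = 55.6185°, λ = 141.6127°: sin φ = 0.825296, cos φ = 0.564701, sin λ = 0.620974, cos λ = -0.783831.
ΔU = cos φ cos λ·ΔX + cos φ sin λ·ΔY + sin φ·ΔZ = (0.564701)(-0.783831)(-197) + (0.564701)(0.620974)(32) + (0.825296)(142) = 215.61 m.

ΔU = 215.6 m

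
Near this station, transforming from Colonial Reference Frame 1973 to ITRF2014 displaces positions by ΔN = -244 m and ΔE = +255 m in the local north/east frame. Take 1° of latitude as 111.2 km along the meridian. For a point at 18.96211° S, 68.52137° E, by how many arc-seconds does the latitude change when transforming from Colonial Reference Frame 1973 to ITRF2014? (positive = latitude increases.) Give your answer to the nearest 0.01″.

Δφ = -7.90″

1° of latitude = 111.2 km, so Δφ = -244.0 / 111200 = -0.0021942° = -7.899″.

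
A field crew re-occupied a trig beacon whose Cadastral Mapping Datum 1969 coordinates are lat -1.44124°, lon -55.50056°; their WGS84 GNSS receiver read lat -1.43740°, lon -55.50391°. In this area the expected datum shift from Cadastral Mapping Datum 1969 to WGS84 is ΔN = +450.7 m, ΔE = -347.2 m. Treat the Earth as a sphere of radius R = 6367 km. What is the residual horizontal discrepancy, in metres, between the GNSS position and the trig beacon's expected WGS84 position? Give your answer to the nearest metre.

35 m

Observed coordinate differences: Δφ = +0.00384°, Δλ = -0.00335°.
Converting to metres (1° lat = 111125 m, cos φ = 0.999684): observed ΔN = 426.7 m, observed ΔE = -372.2 m.
Subtracting the expected shift leaves a residual of 426.7 − (450.7) = -24.0 m north and -372.2 − (-347.2) = -25.0 m east.
Residual distance = √((-24.0)² + (-25.0)²) = 34.6 m.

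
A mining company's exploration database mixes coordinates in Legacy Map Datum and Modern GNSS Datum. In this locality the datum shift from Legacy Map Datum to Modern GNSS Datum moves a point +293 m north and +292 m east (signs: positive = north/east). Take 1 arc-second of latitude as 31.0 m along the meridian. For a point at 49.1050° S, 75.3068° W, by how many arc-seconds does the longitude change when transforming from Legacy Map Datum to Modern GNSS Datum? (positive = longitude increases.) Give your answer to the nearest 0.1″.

Δλ = 14.4″

At latitude -49.1050°, cos φ = 0.654675.
1″ of longitude at this latitude = 31.00 × cos φ = 20.2949 m, so Δλ = 292.0 / 20.2949 = 14.388″.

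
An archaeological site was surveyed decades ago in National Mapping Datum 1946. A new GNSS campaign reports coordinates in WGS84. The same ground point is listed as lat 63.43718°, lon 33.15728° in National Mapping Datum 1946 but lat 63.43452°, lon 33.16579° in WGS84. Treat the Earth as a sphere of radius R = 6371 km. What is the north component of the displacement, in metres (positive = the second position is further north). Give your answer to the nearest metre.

ΔN = -296 m

Δφ = 63.43452° − 63.43718° = -0.00266°; Δλ = 33.16579° − 33.15728° = +0.00851°.
1° along a meridian = πR/180 = 111195 m.
ΔN = Δφ × 111195 = -295.8 m; ΔE = Δλ × 111195 × cos(63.43718°) = +0.00851 × 111195 × 0.447179 = 423.2 m.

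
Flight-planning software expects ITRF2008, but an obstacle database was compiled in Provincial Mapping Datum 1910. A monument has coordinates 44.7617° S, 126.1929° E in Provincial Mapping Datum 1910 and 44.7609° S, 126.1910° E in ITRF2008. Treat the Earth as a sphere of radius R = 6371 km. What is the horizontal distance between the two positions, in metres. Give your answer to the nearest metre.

174 m

Δφ = -44.7609° − -44.7617° = +0.0008°; Δλ = 126.1910° − 126.1929° = -0.0019°.
1° along a meridian = πR/180 = 111195 m.
ΔN = Δφ × 111195 = 89.0 m; ΔE = Δλ × 111195 × cos(-44.7617°) = -0.0019 × 111195 × 0.710042 = -150.0 m.
Distance = √(ΔE² + ΔN²) = √((-150.0)² + 89.0²) = 174.4 m.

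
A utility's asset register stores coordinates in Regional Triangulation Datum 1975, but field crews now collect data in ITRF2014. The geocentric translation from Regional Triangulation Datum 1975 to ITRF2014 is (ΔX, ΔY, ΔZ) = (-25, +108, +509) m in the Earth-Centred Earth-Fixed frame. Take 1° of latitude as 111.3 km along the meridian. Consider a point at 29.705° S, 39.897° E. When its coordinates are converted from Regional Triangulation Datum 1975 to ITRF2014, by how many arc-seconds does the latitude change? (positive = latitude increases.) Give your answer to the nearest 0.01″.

Δφ = 15.10″

sin φ = -0.495534, cos φ = 0.868588, sin λ = 0.641409, cos λ = 0.767199.
North component: ΔN = −sin φ cos λ·ΔX − sin φ sin λ·ΔY + cos φ·ΔZ = −(-0.495534)(0.767199)(-25) − (-0.495534)(0.641409)(108) + (0.868588)(509) = 466.93 m.
1° of latitude spans 111300 m, so Δφ = 466.93 / 111300 × 3600 = 15.103″.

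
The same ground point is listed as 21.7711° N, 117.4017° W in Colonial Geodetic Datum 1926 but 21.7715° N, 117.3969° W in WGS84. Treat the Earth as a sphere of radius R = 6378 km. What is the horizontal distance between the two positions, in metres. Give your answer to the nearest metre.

Δφ = 21.7715° − 21.7711° = +0.0004°; Δλ = -117.3969° − -117.4017° = +0.0048°.
1° along a meridian = πR/180 = 111317 m.
ΔN = Δφ × 111317 = 44.5 m; ΔE = Δλ × 111317 × cos(21.7711°) = +0.0048 × 111317 × 0.928673 = 496.2 m.
Distance = √(ΔE² + ΔN²) = √(496.2² + 44.5²) = 498.2 m.

498 m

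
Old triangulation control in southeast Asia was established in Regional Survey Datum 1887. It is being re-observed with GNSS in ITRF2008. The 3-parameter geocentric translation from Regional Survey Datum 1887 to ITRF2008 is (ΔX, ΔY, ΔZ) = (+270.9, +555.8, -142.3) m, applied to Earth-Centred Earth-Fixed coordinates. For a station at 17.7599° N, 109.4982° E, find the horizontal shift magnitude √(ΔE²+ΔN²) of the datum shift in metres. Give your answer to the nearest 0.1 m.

At φ = 17.7599°, λ = 109.4982°: sin φ = 0.305029, cos φ = 0.952343, sin λ = 0.942652, cos λ = -0.333777.
ΔE = −sin λ·ΔX + cos λ·ΔY = −(0.942652)·(270.9) + (-0.333777)·(555.8) = -440.88 m.
ΔN = −sin φ cos λ·ΔX − sin φ sin λ·ΔY + cos φ·ΔZ = −(0.305029)(-0.333777)(270.9) − (0.305029)(0.942652)(555.8) + (0.952343)(-142.3) = -267.75 m.
Horizontal magnitude = √(ΔE² + ΔN²) = √((-440.88)² + (-267.75)²) = 515.81 m.

515.8 m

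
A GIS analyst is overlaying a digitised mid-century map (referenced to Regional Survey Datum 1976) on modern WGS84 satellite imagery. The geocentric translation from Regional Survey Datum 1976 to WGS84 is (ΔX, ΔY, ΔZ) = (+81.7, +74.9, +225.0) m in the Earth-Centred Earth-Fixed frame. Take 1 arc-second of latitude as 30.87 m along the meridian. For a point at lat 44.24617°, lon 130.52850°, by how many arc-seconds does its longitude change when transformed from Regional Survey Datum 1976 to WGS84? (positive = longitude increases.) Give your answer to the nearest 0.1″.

sin φ = 0.697743, cos φ = 0.716349, sin λ = 0.760083, cos λ = -0.649826.
East component: ΔE = −sin λ·ΔX + cos λ·ΔY = −(0.760083)(81.7) + (-0.649826)(74.9) = -110.77 m.
1° of latitude spans 3600 × 30.87 = 111132 m; at latitude φ, 1° of longitude spans that × cos φ = 79609.3 m, so Δλ = -110.77 / 79609.3 × 3600 = -5.009″.

Δλ = -5.0″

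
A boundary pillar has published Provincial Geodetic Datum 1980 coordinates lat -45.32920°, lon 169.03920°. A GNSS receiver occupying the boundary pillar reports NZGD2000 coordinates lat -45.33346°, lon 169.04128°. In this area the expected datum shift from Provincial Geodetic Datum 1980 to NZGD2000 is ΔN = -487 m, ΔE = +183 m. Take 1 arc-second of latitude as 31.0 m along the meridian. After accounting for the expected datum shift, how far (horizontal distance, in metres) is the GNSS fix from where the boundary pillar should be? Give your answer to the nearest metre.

23 m

Observed coordinate differences: Δφ = -0.00426°, Δλ = +0.00208°.
Converting to metres (1° lat = 111600 m, cos φ = 0.703032): observed ΔN = -475.4 m, observed ΔE = 163.2 m.
Subtracting the expected shift leaves a residual of -475.4 − (-487) = 11.6 m north and 163.2 − (183) = -19.8 m east.
Residual distance = √(11.6² + (-19.8)²) = 22.9 m.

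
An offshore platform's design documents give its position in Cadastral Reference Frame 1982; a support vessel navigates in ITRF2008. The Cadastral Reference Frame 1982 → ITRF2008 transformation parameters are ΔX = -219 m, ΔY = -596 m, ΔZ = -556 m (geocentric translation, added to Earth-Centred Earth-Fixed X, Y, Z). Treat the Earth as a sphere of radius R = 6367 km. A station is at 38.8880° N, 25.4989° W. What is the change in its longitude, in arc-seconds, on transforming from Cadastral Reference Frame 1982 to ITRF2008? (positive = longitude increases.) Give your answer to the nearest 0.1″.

Δλ = -26.3″

sin φ = 0.627800, cos φ = 0.778375, sin λ = -0.430494, cos λ = 0.902594.
East component: ΔE = −sin λ·ΔX + cos λ·ΔY = −(-0.430494)(-219) + (0.902594)(-596) = -632.22 m.
1° of latitude spans πR/180 = 111125 m; at latitude φ, 1° of longitude spans that × cos φ = 86497.0 m, so Δλ = -632.22 / 86497.0 × 3600 = -26.313″.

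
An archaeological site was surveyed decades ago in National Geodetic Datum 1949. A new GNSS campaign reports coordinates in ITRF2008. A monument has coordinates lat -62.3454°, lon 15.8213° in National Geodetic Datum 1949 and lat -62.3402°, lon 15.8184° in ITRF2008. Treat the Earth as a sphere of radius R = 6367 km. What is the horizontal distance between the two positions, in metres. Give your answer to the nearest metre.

Δφ = -62.3402° − -62.3454° = +0.0052°; Δλ = 15.8184° − 15.8213° = -0.0029°.
1° along a meridian = πR/180 = 111125 m.
ΔN = Δφ × 111125 = 577.9 m; ΔE = Δλ × 111125 × cos(-62.3454°) = -0.0029 × 111125 × 0.464140 = -149.6 m.
Distance = √(ΔE² + ΔN²) = √((-149.6)² + 577.9²) = 596.9 m.

597 m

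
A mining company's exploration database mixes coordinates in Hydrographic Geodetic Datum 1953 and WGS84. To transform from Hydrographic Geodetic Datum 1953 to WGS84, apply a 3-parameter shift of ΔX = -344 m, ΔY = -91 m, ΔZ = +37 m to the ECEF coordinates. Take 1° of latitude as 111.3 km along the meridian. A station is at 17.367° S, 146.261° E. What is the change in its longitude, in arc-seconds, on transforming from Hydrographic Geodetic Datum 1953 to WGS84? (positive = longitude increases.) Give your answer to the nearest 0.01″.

sin φ = -0.298491, cos φ = 0.954412, sin λ = 0.555411, cos λ = -0.831576.
East component: ΔE = −sin λ·ΔX + cos λ·ΔY = −(0.555411)(-344) + (-0.831576)(-91) = 266.73 m.
1° of latitude spans 111300 m; at latitude φ, 1° of longitude spans that × cos φ = 106226.1 m, so Δλ = 266.73 / 106226.1 × 3600 = 9.040″.

Δλ = 9.04″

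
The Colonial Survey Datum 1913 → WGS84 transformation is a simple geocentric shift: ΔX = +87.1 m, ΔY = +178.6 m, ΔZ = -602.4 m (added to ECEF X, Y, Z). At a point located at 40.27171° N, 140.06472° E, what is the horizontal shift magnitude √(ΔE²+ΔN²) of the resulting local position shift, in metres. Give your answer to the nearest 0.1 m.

527.1 m

The local east axis at (φ, λ) is (−sin λ, cos λ, 0), so ΔE = −sin(140.06472°)·87.1 + cos(140.06472°)·178.6 = -192.86 m.
The local north axis is (−sin φ cos λ, −sin φ sin λ, cos φ), giving ΔN = 43.171 − 74.109 − 459.624 = -490.56 m.
Horizontal magnitude = √(ΔE² + ΔN²) = √((-192.86)² + (-490.56)²) = 527.11 m.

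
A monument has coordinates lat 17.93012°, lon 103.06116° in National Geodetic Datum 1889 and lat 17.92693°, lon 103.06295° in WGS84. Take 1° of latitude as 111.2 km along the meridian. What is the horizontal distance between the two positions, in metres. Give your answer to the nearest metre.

Δφ = 17.92693° − 17.93012° = -0.00319°; Δλ = 103.06295° − 103.06116° = +0.00179°.
ΔN = Δφ × 111200 = -354.7 m; ΔE = Δλ × 111200 × cos(17.93012°) = +0.00179 × 111200 × 0.951433 = 189.4 m.
Distance = √(ΔE² + ΔN²) = √(189.4² + (-354.7)²) = 402.1 m.

402 m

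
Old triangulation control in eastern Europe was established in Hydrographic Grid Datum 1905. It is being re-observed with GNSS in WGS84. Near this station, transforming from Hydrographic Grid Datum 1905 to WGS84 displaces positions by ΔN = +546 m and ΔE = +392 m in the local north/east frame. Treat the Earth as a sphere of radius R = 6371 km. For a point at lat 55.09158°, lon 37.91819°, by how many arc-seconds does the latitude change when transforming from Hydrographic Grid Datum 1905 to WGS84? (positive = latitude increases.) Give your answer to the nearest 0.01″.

On a sphere of radius R, 1 rad of latitude = R, so Δφ = ΔN / R = 546.0 / 6371000 = 8.5701e-05 rad = 17.677″.

Δφ = 17.68″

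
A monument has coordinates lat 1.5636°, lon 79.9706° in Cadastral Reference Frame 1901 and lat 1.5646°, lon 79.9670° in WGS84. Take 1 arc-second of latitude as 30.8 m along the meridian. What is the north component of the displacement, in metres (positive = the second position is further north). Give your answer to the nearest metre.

ΔN = 111 m

Δφ = 1.5646° − 1.5636° = +0.0010°; Δλ = 79.9670° − 79.9706° = -0.0036°.
1° of latitude = 3600 × 30.80 = 110880 m.
ΔN = Δφ × 110880 = 110.9 m; ΔE = Δλ × 110880 × cos(1.5636°) = -0.0036 × 110880 × 0.999628 = -399.0 m.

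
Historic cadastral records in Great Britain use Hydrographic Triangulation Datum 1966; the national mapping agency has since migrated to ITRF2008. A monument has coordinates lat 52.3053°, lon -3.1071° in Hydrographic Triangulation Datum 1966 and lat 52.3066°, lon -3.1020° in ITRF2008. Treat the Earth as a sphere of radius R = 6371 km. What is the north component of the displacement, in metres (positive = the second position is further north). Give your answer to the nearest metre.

ΔN = 145 m

Δφ = 52.3066° − 52.3053° = +0.0013°; Δλ = -3.1020° − -3.1071° = +0.0051°.
1° along a meridian = πR/180 = 111195 m.
ΔN = Δφ × 111195 = 144.6 m; ΔE = Δλ × 111195 × cos(52.3053°) = +0.0051 × 111195 × 0.611454 = 346.8 m.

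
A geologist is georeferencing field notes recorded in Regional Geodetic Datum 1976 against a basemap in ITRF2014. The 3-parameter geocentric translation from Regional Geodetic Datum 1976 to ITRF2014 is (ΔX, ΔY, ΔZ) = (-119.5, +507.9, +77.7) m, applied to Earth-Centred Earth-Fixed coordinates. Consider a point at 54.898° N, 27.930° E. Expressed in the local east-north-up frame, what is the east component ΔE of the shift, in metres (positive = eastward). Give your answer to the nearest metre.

The local east axis at (φ, λ) is (−sin λ, cos λ, 0), so ΔE = −sin(27.930°)·(-119.5) + cos(27.930°)·507.9 = 504.71 m.

ΔE = 505 m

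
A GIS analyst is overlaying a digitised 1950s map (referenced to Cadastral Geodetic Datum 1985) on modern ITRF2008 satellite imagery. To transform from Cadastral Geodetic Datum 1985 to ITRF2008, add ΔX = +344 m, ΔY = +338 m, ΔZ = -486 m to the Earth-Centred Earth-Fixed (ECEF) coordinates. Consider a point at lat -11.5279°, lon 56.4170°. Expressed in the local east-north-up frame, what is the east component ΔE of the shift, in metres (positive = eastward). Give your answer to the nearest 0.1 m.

ΔE = -99.6 m

The local east axis at (φ, λ) is (−sin λ, cos λ, 0), so ΔE = −sin(56.4170°)·344 + cos(56.4170°)·338 = -99.62 m.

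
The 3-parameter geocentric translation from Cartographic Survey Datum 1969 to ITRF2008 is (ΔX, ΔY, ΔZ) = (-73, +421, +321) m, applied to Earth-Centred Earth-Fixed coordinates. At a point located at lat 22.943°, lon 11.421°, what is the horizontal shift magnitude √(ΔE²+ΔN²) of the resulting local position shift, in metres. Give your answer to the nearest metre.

517 m

The local east axis at (φ, λ) is (−sin λ, cos λ, 0), so ΔE = −sin(11.421°)·(-73) + cos(11.421°)·421 = 427.12 m.
The local north axis is (−sin φ cos λ, −sin φ sin λ, cos φ), giving ΔN = 27.893 − 32.497 + 295.607 = 291.00 m.
Horizontal magnitude = √(ΔE² + ΔN²) = √(427.12² + 291.00²) = 516.83 m.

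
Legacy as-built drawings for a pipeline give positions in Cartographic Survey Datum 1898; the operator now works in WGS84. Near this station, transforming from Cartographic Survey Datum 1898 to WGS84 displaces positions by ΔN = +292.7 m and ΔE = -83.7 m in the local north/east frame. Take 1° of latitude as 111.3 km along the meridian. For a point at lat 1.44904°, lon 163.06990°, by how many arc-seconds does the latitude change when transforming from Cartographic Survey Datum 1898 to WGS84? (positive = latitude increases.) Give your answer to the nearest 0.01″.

Δφ = 9.47″

1° of latitude = 111.3 km, so Δφ = 292.7 / 111300 = 0.0026298° = 9.467″.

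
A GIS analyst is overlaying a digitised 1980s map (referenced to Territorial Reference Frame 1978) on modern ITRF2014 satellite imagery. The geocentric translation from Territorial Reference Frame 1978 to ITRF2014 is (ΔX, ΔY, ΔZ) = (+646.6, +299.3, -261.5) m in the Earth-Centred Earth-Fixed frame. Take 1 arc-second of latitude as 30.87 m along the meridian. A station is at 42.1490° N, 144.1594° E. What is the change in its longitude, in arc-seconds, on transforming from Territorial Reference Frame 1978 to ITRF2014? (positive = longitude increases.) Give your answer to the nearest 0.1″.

Δλ = -27.1″

sin φ = 0.671061, cos φ = 0.741402, sin λ = 0.585532, cos λ = -0.810649.
East component: ΔE = −sin λ·ΔX + cos λ·ΔY = −(0.585532)(646.6) + (-0.810649)(299.3) = -621.23 m.
1° of latitude spans 3600 × 30.87 = 111132 m; at latitude φ, 1° of longitude spans that × cos φ = 82393.5 m, so Δλ = -621.23 / 82393.5 × 3600 = -27.143″.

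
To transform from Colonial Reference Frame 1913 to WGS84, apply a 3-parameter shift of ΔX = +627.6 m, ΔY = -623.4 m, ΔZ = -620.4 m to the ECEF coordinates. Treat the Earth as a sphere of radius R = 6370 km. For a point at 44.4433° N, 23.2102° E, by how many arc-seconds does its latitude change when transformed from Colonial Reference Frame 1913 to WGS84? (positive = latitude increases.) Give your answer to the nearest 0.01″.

Δφ = -21.85″

sin φ = 0.700203, cos φ = 0.713944, sin λ = 0.394106, cos λ = 0.919065.
North component: ΔN = −sin φ cos λ·ΔX − sin φ sin λ·ΔY + cos φ·ΔZ = −(0.700203)(0.919065)(627.6) − (0.700203)(0.394106)(-623.4) + (0.713944)(-620.4) = -674.78 m.
1° of latitude spans πR/180 = 111177 m, so Δφ = -674.78 / 111177 × 3600 = -21.850″.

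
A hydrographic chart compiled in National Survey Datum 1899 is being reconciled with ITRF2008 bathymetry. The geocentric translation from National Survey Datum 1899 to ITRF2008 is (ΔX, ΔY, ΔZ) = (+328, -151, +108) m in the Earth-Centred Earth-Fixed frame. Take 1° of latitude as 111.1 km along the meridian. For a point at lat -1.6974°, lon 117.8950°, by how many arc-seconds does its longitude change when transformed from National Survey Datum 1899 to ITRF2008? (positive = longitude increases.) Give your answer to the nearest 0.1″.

sin φ = -0.029621, cos φ = 0.999561, sin λ = 0.883806, cos λ = -0.467853.
East component: ΔE = −sin λ·ΔX + cos λ·ΔY = −(0.883806)(328) + (-0.467853)(-151) = -219.24 m.
1° of latitude spans 111100 m; at latitude φ, 1° of longitude spans that × cos φ = 111051.2 m, so Δλ = -219.24 / 111051.2 × 3600 = -7.107″.

Δλ = -7.1″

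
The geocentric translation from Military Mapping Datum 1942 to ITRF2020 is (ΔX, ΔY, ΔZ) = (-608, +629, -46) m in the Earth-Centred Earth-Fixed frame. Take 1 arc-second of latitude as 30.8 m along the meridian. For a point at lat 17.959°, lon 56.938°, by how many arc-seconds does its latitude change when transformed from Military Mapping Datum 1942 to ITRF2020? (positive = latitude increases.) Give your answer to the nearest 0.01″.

Δφ = -3.38″

sin φ = 0.308336, cos φ = 0.951277, sin λ = 0.838081, cos λ = 0.545546.
North component: ΔN = −sin φ cos λ·ΔX − sin φ sin λ·ΔY + cos φ·ΔZ = −(0.308336)(0.545546)(-608) − (0.308336)(0.838081)(629) + (0.951277)(-46) = -104.03 m.
1° of latitude spans 3600 × 30.80 = 110880 m, so Δφ = -104.03 / 110880 × 3600 = -3.377″.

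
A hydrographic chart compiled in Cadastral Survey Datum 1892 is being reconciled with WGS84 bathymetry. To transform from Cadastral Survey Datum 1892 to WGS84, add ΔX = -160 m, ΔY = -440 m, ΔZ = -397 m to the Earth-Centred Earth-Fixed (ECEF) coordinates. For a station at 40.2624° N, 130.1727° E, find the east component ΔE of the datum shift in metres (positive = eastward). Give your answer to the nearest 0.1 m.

The local east axis at (φ, λ) is (−sin λ, cos λ, 0), so ΔE = −sin(130.1727°)·(-160) + cos(130.1727°)·(-440) = 406.10 m.

ΔE = 406.1 m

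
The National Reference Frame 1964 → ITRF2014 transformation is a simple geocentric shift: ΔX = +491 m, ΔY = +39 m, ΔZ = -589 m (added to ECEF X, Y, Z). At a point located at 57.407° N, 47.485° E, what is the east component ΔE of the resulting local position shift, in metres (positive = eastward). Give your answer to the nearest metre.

At φ = 57.407°, λ = 47.485°: sin φ = 0.842518, cos φ = 0.538668, sin λ = 0.737100, cos λ = 0.675783.
ΔE = −sin λ·ΔX + cos λ·ΔY = −(0.737100)·(491) + (0.675783)·(39) = -335.56 m.

ΔE = -336 m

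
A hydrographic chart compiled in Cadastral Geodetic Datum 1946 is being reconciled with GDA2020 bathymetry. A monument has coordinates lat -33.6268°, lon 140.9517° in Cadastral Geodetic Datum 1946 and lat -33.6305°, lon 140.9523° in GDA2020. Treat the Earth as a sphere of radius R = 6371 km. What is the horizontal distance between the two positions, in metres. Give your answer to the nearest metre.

Δφ = -33.6305° − -33.6268° = -0.0037°; Δλ = 140.9523° − 140.9517° = +0.0006°.
1° along a meridian = πR/180 = 111195 m.
ΔN = Δφ × 111195 = -411.4 m; ΔE = Δλ × 111195 × cos(-33.6268°) = +0.0006 × 111195 × 0.832662 = 55.6 m.
Distance = √(ΔE² + ΔN²) = √(55.6² + (-411.4)²) = 415.2 m.

415 m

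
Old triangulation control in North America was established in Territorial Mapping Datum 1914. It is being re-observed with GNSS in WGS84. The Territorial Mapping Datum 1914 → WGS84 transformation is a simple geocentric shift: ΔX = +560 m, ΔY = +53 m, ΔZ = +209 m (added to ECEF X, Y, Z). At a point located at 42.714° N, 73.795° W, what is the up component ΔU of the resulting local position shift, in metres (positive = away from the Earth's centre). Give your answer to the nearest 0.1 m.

The local up (radial) axis is (cos φ cos λ, cos φ sin λ, sin φ), giving ΔU = 114.828 − 37.395 + 141.773 = 219.21 m.

ΔU = 219.2 m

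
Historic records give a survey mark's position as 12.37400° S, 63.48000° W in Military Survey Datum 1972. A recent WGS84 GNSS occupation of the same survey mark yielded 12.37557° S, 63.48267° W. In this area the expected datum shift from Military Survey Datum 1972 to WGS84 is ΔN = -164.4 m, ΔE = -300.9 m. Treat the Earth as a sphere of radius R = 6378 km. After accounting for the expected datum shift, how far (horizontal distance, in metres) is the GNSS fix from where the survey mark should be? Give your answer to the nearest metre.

15 m

Observed coordinate differences: Δφ = -0.00157°, Δλ = -0.00267°.
Converting to metres (1° lat = 111317 m, cos φ = 0.976770): observed ΔN = -174.8 m, observed ΔE = -290.3 m.
Subtracting the expected shift leaves a residual of -174.8 − (-164.4) = -10.4 m north and -290.3 − (-300.9) = 10.6 m east.
Residual distance = √((-10.4)² + 10.6²) = 14.8 m.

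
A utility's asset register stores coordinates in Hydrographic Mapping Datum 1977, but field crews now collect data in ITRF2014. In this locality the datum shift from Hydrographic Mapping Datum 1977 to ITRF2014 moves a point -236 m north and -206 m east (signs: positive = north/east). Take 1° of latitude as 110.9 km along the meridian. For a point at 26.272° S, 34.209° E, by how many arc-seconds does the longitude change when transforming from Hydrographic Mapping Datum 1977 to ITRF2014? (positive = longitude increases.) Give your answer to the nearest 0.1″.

Δλ = -7.5″

At latitude -26.272°, cos φ = 0.896703.
1° of longitude at this latitude = 110.9 × cos φ = 99.44 km, so Δλ = -206.0 / 99444.3 = -0.0020715° = -7.457″.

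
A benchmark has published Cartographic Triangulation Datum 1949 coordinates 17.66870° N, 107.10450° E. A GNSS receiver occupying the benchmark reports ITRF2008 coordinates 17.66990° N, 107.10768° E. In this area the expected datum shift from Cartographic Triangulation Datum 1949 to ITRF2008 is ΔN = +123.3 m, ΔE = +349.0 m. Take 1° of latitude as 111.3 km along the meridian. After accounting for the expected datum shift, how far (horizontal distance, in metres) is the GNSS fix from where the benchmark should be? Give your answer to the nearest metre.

Observed coordinate differences: Δφ = +0.00120°, Δλ = +0.00318°.
Converting to metres (1° lat = 111300 m, cos φ = 0.952827): observed ΔN = 133.6 m, observed ΔE = 337.2 m.
Subtracting the expected shift leaves a residual of 133.6 − (123.3) = 10.3 m north and 337.2 − (349.0) = -11.8 m east.
Residual distance = √(10.3² + (-11.8)²) = 15.6 m.

16 m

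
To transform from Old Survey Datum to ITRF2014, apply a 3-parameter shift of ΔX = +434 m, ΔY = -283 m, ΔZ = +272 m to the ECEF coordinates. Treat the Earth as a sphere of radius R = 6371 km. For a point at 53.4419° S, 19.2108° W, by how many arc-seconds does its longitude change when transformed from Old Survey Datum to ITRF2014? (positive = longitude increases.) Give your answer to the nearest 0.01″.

Δλ = -6.76″

sin φ = -0.803253, cos φ = 0.595638, sin λ = -0.329045, cos λ = 0.944314.
East component: ΔE = −sin λ·ΔX + cos λ·ΔY = −(-0.329045)(434) + (0.944314)(-283) = -124.44 m.
1° of latitude spans πR/180 = 111195 m; at latitude φ, 1° of longitude spans that × cos φ = 66231.9 m, so Δλ = -124.44 / 66231.9 × 3600 = -6.764″.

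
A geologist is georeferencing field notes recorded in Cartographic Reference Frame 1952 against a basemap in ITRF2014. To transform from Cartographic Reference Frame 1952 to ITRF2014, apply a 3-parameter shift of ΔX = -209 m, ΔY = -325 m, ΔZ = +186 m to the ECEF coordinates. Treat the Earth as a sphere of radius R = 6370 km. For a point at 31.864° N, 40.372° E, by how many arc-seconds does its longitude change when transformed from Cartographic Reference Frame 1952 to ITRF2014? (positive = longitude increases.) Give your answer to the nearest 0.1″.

Δλ = -4.3″

sin φ = 0.527905, cos φ = 0.849304, sin λ = 0.647748, cos λ = 0.761855.
East component: ΔE = −sin λ·ΔX + cos λ·ΔY = −(0.647748)(-209) + (0.761855)(-325) = -112.22 m.
1° of latitude spans πR/180 = 111177 m; at latitude φ, 1° of longitude spans that × cos φ = 94423.4 m, so Δλ = -112.22 / 94423.4 × 3600 = -4.279″.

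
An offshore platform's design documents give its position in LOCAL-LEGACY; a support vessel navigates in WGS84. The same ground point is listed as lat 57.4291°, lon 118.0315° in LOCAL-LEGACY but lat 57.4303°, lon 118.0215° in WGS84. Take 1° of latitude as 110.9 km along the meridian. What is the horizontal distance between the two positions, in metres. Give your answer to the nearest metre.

Δφ = 57.4303° − 57.4291° = +0.0012°; Δλ = 118.0215° − 118.0315° = -0.0100°.
ΔN = Δφ × 110900 = 133.1 m; ΔE = Δλ × 110900 × cos(57.4291°) = -0.0100 × 110900 × 0.538343 = -597.0 m.
Distance = √(ΔE² + ΔN²) = √((-597.0)² + 133.1²) = 611.7 m.

612 m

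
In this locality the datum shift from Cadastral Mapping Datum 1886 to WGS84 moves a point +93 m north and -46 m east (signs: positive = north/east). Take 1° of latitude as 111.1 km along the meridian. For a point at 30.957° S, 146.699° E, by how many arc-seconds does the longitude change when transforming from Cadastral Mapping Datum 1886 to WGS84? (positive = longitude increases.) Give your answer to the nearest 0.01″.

At latitude -30.957°, cos φ = 0.857554.
1° of longitude at this latitude = 111.1 × cos φ = 95.27 km, so Δλ = -46.0 / 95274.2 = -0.0004828° = -1.738″.

Δλ = -1.74″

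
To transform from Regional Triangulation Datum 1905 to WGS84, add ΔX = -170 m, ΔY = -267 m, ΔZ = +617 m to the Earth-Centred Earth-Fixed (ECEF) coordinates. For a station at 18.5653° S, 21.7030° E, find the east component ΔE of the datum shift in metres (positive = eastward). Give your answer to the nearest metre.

ΔE = -185 m

At φ = -18.5653°, λ = 21.7030°: sin φ = -0.318385, cos φ = 0.947961, sin λ = 0.369795, cos λ = 0.929113.
ΔE = −sin λ·ΔX + cos λ·ΔY = −(0.369795)·(-170) + (0.929113)·(-267) = -185.21 m.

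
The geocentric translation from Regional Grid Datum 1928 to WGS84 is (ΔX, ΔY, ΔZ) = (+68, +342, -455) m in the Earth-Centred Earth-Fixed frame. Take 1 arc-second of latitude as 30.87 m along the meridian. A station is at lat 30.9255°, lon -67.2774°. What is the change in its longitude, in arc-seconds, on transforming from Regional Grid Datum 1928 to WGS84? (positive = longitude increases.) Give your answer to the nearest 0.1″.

sin φ = 0.513923, cos φ = 0.857836, sin λ = -0.922386, cos λ = 0.386270.
East component: ΔE = −sin λ·ΔX + cos λ·ΔY = −(-0.922386)(68) + (0.386270)(342) = 194.83 m.
1° of latitude spans 3600 × 30.87 = 111132 m; at latitude φ, 1° of longitude spans that × cos φ = 95333.1 m, so Δλ = 194.83 / 95333.1 × 3600 = 7.357″.

Δλ = 7.4″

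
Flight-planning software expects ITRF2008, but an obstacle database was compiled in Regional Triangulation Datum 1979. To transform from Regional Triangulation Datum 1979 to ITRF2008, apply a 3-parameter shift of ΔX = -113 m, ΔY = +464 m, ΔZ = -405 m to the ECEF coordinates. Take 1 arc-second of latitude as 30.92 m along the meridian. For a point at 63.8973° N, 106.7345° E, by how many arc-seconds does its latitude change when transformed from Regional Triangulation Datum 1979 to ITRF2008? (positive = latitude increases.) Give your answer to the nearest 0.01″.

Δφ = -19.61″

sin φ = 0.898007, cos φ = 0.439981, sin λ = 0.957649, cos λ = -0.287937.
North component: ΔN = −sin φ cos λ·ΔX − sin φ sin λ·ΔY + cos φ·ΔZ = −(0.898007)(-0.287937)(-113) − (0.898007)(0.957649)(464) + (0.439981)(-405) = -606.44 m.
1° of latitude spans 3600 × 30.92 = 111312 m, so Δφ = -606.44 / 111312 × 3600 = -19.613″.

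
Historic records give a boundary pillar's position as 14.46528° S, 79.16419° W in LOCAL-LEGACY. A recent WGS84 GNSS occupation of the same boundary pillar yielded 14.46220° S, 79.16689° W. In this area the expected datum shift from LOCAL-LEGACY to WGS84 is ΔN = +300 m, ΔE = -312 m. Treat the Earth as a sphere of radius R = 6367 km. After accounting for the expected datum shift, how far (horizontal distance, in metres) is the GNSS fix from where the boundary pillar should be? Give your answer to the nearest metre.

Observed coordinate differences: Δφ = +0.00308°, Δλ = -0.00270°.
Converting to metres (1° lat = 111125 m, cos φ = 0.968299): observed ΔN = 342.3 m, observed ΔE = -290.5 m.
Subtracting the expected shift leaves a residual of 342.3 − (300) = 42.3 m north and -290.5 − (-312) = 21.5 m east.
Residual distance = √(42.3² + 21.5²) = 47.4 m.

47 m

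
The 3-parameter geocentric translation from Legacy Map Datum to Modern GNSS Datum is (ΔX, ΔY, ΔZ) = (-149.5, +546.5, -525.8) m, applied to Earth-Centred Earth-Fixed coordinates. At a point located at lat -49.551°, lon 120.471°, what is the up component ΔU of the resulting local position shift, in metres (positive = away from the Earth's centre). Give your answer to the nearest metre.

ΔU = 755 m

At φ = -49.551°, λ = 120.471°: sin φ = -0.760984, cos φ = 0.648771, sin λ = 0.861886, cos λ = -0.507102.
ΔU = cos φ cos λ·ΔX + cos φ sin λ·ΔY + sin φ·ΔZ = (0.648771)(-0.507102)(-149.5) + (0.648771)(0.861886)(546.5) + (-0.760984)(-525.8) = 754.89 m.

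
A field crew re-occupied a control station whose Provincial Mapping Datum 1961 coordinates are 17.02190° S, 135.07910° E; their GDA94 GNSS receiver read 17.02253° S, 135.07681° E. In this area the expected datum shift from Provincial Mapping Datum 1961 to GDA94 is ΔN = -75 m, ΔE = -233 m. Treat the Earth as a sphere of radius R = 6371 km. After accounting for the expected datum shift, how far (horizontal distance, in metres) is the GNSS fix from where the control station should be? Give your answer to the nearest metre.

Observed coordinate differences: Δφ = -0.00063°, Δλ = -0.00229°.
Converting to metres (1° lat = 111195 m, cos φ = 0.956193): observed ΔN = -70.1 m, observed ΔE = -243.5 m.
Subtracting the expected shift leaves a residual of -70.1 − (-75) = 4.9 m north and -243.5 − (-233) = -10.5 m east.
Residual distance = √(4.9² + (-10.5)²) = 11.6 m.

12 m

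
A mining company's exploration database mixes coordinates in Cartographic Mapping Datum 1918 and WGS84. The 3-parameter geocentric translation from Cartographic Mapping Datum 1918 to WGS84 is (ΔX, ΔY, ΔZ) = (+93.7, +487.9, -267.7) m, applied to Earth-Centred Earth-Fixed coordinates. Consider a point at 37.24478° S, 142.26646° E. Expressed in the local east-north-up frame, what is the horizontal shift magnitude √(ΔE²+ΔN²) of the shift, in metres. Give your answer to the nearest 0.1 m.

At φ = -37.24478°, λ = 142.26646°: sin φ = -0.605221, cos φ = 0.796057, sin λ = 0.611990, cos λ = -0.790865.
ΔE = −sin λ·ΔX + cos λ·ΔY = −(0.611990)·(93.7) + (-0.790865)·(487.9) = -443.21 m.
ΔN = −sin φ cos λ·ΔX − sin φ sin λ·ΔY + cos φ·ΔZ = −(-0.605221)(-0.790865)(93.7) − (-0.605221)(0.611990)(487.9) + (0.796057)(-267.7) = -77.24 m.
Horizontal magnitude = √(ΔE² + ΔN²) = √((-443.21)² + (-77.24)²) = 449.89 m.

449.9 m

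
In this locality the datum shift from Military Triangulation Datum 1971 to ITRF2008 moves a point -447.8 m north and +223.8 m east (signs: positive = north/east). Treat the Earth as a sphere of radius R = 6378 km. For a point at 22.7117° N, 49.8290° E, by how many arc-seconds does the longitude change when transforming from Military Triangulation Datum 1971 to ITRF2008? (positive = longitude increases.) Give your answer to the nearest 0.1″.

Δλ = 7.8″

At latitude 22.7117°, cos φ = 0.922459.
One radian of longitude at latitude φ spans R cos φ, so Δλ = ΔE / (R cos φ) = 223.8 / (6378000 × 0.922459) = 3.8039e-05 rad = 7.846″.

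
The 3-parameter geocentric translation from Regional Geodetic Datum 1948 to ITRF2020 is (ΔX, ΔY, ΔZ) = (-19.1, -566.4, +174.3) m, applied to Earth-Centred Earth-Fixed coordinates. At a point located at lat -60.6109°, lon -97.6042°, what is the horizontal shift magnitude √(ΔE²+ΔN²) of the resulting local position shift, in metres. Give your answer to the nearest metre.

The local east axis at (φ, λ) is (−sin λ, cos λ, 0), so ΔE = −sin(-97.6042°)·(-19.1) + cos(-97.6042°)·(-566.4) = 56.02 m.
The local north axis is (−sin φ cos λ, −sin φ sin λ, cos φ), giving ΔN = 2.202 + 489.168 + 85.536 = 576.91 m.
Horizontal magnitude = √(ΔE² + ΔN²) = √(56.02² + 576.91²) = 579.62 m.

580 m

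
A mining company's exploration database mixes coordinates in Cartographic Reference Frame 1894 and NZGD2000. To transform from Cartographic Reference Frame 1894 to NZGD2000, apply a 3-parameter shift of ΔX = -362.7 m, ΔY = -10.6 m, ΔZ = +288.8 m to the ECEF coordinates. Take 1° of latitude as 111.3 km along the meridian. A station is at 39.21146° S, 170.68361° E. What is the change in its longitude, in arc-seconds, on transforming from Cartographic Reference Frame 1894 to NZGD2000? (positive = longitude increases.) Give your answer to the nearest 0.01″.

Δλ = 2.89″

sin φ = -0.632184, cos φ = 0.774818, sin λ = 0.161886, cos λ = -0.986809.
East component: ΔE = −sin λ·ΔX + cos λ·ΔY = −(0.161886)(-362.7) + (-0.986809)(-10.6) = 69.18 m.
1° of latitude spans 111300 m; at latitude φ, 1° of longitude spans that × cos φ = 86237.2 m, so Δλ = 69.18 / 86237.2 × 3600 = 2.888″.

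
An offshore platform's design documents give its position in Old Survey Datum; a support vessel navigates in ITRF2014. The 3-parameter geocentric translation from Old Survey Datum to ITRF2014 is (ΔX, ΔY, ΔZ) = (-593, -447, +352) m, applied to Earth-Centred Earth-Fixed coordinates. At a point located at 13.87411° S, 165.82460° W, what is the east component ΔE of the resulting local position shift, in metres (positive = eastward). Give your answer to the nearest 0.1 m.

ΔE = 288.2 m

At φ = -13.87411°, λ = -165.82460°: sin φ = -0.239789, cos φ = 0.970825, sin λ = -0.244891, cos λ = -0.969551.
ΔE = −sin λ·ΔX + cos λ·ΔY = −(-0.244891)·(-593) + (-0.969551)·(-447) = 288.17 m.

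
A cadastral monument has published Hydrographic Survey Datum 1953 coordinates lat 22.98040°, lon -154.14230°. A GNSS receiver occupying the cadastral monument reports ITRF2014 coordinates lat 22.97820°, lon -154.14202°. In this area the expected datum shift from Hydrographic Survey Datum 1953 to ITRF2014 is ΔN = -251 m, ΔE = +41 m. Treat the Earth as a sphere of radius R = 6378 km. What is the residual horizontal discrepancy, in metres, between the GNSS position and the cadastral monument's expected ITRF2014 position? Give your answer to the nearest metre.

Observed coordinate differences: Δφ = -0.00220°, Δλ = +0.00028°.
Converting to metres (1° lat = 111317 m, cos φ = 0.920638): observed ΔN = -244.9 m, observed ΔE = 28.7 m.
Subtracting the expected shift leaves a residual of -244.9 − (-251) = 6.1 m north and 28.7 − (41) = -12.3 m east.
Residual distance = √(6.1² + (-12.3)²) = 13.7 m.

14 m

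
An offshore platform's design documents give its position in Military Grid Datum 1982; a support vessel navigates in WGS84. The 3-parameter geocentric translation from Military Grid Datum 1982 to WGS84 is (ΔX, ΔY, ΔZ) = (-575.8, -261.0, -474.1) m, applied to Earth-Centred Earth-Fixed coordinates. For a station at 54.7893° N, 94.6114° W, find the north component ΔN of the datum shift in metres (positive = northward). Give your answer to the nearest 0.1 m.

ΔN = -523.7 m

At φ = 54.7893°, λ = -94.6114°: sin φ = 0.817037, cos φ = 0.576585, sin λ = -0.996763, cos λ = -0.080397.
ΔN = −sin φ cos λ·ΔX − sin φ sin λ·ΔY + cos φ·ΔZ = −(0.817037)(-0.080397)(-575.8) − (0.817037)(-0.996763)(-261.0) + (0.576585)(-474.1) = -523.74 m.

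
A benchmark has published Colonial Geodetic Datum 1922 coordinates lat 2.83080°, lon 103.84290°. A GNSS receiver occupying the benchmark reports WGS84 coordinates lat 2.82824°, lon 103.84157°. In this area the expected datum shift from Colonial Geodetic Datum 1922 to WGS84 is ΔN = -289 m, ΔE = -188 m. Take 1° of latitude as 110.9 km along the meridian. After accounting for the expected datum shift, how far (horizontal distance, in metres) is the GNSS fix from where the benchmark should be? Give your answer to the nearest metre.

41 m

Observed coordinate differences: Δφ = -0.00256°, Δλ = -0.00133°.
Converting to metres (1° lat = 110900 m, cos φ = 0.998780): observed ΔN = -283.9 m, observed ΔE = -147.3 m.
Subtracting the expected shift leaves a residual of -283.9 − (-289) = 5.1 m north and -147.3 − (-188) = 40.7 m east.
Residual distance = √(5.1² + 40.7²) = 41.0 m.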